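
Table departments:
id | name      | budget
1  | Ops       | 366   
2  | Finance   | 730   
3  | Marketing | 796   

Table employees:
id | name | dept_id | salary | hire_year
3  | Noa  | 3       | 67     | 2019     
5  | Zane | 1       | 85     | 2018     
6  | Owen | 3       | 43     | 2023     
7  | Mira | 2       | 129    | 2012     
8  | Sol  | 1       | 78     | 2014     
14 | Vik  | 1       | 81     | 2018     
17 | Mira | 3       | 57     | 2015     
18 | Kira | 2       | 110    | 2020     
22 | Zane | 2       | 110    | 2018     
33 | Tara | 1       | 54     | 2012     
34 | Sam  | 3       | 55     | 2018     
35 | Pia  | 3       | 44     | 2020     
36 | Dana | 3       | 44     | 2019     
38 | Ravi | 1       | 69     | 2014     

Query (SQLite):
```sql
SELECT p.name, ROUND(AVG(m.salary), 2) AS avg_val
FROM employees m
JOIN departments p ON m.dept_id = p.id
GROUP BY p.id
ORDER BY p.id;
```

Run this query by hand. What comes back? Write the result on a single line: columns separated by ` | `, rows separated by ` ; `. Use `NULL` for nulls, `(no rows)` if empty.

Join each employees row to its departments via dept_id.
Group joined rows by departments.id; compute ROUND(AVG(m.salary), 2) per group.
  1: ids {5, 8, 14, 33, 38} → ROUND(AVG(m.salary), 2)=73.4
  2: ids {7, 18, 22} → ROUND(AVG(m.salary), 2)=116.33
  3: ids {3, 6, 17, 34, 35, 36} → ROUND(AVG(m.salary), 2)=51.67

Ops | 73.4 ; Finance | 116.33 ; Marketing | 51.67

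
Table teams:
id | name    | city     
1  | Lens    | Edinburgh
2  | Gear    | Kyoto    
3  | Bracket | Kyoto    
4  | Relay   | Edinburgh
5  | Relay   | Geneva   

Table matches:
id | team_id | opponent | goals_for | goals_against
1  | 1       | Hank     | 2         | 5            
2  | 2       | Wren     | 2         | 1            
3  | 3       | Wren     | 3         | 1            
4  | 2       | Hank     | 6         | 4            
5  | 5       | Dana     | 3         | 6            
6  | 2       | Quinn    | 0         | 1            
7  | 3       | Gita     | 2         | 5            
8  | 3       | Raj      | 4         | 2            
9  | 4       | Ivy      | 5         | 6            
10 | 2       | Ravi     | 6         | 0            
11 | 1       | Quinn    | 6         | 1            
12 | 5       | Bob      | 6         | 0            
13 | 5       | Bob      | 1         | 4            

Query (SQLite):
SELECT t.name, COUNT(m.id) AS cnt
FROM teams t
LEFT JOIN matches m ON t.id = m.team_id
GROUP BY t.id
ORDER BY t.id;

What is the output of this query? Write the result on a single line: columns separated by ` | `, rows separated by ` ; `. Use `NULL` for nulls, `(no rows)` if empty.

LEFT JOIN keeps every teams row; unmatched ones get NULL for matches columns.
Group by teams.id and compute COUNT(m.id). COUNT(col) of an all-NULL group is 0.
  1: ids {1, 11} → COUNT(m.id)=2
  2: ids {2, 4, 6, 10} → COUNT(m.id)=4
  3: ids {3, 7, 8} → COUNT(m.id)=3
  4: ids {9} → COUNT(m.id)=1
  5: ids {5, 12, 13} → COUNT(m.id)=3

Lens | 2 ; Gear | 4 ; Bracket | 3 ; Relay | 1 ; Relay | 3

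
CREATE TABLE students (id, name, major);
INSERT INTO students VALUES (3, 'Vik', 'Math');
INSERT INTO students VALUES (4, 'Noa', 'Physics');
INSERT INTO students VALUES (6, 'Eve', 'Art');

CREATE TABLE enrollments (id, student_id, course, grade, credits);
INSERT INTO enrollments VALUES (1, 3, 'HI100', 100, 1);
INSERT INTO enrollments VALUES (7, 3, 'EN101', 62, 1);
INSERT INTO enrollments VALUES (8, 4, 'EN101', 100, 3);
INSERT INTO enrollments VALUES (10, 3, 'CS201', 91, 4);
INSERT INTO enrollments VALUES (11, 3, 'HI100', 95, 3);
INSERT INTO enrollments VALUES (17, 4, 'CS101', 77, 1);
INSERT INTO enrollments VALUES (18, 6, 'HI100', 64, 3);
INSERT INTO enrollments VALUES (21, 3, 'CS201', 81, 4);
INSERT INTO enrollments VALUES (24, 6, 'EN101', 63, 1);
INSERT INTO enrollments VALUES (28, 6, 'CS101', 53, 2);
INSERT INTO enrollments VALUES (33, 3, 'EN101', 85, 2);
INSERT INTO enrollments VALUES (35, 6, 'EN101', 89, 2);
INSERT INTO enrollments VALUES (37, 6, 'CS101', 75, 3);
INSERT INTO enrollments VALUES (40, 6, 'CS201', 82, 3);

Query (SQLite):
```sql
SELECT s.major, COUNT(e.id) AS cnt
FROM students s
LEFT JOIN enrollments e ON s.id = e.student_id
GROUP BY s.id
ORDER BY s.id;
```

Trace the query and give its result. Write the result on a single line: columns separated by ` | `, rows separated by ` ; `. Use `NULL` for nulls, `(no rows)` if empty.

Math | 6 ; Physics | 2 ; Art | 6

LEFT JOIN keeps every students row; unmatched ones get NULL for enrollments columns.
Group by students.id and compute COUNT(e.id). COUNT(col) of an all-NULL group is 0.
  3: ids {1, 7, 10, 11, 21, 33} → COUNT(e.id)=6
  4: ids {8, 17} → COUNT(e.id)=2
  6: ids {18, 24, 28, 35, 37, 40} → COUNT(e.id)=6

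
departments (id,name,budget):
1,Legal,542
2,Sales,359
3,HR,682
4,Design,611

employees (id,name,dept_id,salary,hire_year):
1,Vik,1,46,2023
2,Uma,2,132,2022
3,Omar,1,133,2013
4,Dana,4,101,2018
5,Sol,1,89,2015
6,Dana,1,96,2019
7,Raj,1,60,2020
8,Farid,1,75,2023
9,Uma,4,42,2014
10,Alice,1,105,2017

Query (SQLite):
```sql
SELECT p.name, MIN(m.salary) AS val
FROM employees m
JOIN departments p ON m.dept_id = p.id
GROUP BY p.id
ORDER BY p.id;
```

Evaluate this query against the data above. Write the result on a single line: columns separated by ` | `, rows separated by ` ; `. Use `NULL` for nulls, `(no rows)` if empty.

Join each employees row to its departments via dept_id.
Group joined rows by departments.id; compute MIN(m.salary) per group.
  1: ids {1, 3, 5, 6, 7, 8, 10} → MIN(m.salary)=46
  2: ids {2} → MIN(m.salary)=132
  4: ids {4, 9} → MIN(m.salary)=42

Legal | 46 ; Sales | 132 ; Design | 42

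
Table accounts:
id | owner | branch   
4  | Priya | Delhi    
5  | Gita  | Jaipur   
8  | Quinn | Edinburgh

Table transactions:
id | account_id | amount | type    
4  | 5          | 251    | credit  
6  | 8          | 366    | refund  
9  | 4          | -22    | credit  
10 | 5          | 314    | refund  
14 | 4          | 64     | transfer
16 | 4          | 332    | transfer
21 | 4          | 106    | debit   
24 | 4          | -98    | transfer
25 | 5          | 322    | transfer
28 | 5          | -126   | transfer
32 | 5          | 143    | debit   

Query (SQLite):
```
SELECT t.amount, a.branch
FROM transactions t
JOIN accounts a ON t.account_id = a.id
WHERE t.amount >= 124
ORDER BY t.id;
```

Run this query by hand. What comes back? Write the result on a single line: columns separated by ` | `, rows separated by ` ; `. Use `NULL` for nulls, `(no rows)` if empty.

Each transactions row matches the accounts row where account_id = accounts.id.
Then keep rows with t.amount >= 124.

251 | Jaipur ; 366 | Edinburgh ; 314 | Jaipur ; 332 | Delhi ; 322 | Jaipur ; 143 | Jaipur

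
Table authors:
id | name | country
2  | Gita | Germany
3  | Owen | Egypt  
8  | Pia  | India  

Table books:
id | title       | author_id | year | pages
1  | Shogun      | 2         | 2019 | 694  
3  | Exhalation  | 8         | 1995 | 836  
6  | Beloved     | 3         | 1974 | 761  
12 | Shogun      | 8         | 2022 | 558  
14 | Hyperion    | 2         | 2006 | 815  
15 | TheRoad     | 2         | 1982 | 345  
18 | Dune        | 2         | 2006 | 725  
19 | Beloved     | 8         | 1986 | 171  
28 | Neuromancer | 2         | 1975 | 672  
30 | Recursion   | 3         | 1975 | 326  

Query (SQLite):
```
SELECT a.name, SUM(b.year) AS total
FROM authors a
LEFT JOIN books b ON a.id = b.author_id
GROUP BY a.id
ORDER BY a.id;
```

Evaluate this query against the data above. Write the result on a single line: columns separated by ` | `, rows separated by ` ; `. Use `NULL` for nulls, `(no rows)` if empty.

Gita | 9988 ; Owen | 3949 ; Pia | 6003

LEFT JOIN keeps every authors row; unmatched ones get NULL for books columns.
Group by authors.id and compute SUM(b.year). SUM over an all-NULL group is NULL.
  2: ids {1, 14, 15, 18, 28} → SUM(b.year)=9988
  3: ids {6, 30} → SUM(b.year)=3949
  8: ids {3, 12, 19} → SUM(b.year)=6003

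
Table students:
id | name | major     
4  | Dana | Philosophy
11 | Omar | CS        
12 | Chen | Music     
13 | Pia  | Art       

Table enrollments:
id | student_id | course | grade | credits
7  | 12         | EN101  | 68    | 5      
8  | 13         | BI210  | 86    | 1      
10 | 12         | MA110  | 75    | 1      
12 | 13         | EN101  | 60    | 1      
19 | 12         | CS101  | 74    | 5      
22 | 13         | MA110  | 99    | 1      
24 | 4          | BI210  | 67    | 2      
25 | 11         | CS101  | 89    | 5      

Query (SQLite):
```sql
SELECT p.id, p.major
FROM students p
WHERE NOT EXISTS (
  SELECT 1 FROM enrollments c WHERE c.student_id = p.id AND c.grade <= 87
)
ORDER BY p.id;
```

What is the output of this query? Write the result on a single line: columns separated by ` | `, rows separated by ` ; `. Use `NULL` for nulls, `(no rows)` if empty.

For each students row, check whether any enrollments with matching student_id has grade <= 87.
Keep rows where that is false.

11 | CS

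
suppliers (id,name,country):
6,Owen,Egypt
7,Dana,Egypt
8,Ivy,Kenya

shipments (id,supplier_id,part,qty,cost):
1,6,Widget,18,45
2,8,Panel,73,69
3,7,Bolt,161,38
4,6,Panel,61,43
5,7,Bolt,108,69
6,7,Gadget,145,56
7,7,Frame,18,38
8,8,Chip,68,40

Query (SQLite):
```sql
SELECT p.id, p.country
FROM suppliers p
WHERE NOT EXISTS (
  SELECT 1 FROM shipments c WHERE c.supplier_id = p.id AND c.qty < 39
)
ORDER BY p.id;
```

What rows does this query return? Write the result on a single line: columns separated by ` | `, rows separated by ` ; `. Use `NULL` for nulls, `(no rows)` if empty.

8 | Kenya

For each suppliers row, check whether any shipments with matching supplier_id has qty < 39.
Keep rows where that is false.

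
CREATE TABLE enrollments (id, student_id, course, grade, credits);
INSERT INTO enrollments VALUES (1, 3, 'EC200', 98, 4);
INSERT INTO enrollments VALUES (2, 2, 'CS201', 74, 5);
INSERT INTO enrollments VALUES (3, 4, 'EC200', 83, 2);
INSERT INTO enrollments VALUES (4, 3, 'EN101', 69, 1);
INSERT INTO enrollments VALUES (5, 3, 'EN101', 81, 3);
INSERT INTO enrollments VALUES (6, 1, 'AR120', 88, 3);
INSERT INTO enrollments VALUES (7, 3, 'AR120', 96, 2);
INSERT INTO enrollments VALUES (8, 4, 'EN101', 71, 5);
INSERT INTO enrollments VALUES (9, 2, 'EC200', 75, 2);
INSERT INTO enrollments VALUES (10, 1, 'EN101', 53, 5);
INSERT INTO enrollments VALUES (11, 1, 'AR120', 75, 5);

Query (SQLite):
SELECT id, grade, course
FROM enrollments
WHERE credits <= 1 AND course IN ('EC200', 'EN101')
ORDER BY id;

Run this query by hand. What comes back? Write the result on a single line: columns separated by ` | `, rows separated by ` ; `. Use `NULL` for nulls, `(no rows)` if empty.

credits <= 1: ids {4}
course IN ('EC200', 'EN101'): ids {1, 3, 4, 5, 8, 9, 10}
Combine with AND.

4 | 69 | EN101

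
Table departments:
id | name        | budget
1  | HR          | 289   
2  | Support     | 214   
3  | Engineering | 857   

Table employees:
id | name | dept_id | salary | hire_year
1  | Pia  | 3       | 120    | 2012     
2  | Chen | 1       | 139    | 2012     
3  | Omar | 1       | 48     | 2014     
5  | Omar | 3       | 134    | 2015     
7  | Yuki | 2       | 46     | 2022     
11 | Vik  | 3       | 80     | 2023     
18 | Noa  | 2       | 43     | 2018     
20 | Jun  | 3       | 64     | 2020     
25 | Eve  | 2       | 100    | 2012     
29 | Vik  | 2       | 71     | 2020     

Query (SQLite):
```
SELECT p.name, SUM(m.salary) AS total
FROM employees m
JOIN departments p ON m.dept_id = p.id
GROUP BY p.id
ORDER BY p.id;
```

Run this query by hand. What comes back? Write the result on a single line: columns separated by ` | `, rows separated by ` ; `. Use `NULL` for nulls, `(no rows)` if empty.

Join each employees row to its departments via dept_id.
Group joined rows by departments.id; compute SUM(m.salary) per group.
  1: ids {2, 3} → SUM(m.salary)=187
  2: ids {7, 18, 25, 29} → SUM(m.salary)=260
  3: ids {1, 5, 11, 20} → SUM(m.salary)=398

HR | 187 ; Support | 260 ; Engineering | 398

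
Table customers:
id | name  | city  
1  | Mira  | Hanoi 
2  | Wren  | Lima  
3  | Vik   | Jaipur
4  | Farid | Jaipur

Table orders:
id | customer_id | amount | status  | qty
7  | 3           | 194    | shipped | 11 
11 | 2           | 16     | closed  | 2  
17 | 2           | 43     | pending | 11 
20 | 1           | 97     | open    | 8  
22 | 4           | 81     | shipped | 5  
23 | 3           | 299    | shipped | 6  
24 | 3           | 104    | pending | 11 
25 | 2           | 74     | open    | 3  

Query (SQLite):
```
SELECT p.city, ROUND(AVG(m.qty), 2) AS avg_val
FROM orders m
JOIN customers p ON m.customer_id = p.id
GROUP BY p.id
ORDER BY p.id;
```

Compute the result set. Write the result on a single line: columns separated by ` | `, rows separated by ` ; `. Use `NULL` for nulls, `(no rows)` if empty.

Join each orders row to its customers via customer_id.
Group joined rows by customers.id; compute ROUND(AVG(m.qty), 2) per group.
  1: ids {20} → ROUND(AVG(m.qty), 2)=8
  2: ids {11, 17, 25} → ROUND(AVG(m.qty), 2)=5.33
  3: ids {7, 23, 24} → ROUND(AVG(m.qty), 2)=9.33
  4: ids {22} → ROUND(AVG(m.qty), 2)=5

Hanoi | 8 ; Lima | 5.33 ; Jaipur | 9.33 ; Jaipur | 5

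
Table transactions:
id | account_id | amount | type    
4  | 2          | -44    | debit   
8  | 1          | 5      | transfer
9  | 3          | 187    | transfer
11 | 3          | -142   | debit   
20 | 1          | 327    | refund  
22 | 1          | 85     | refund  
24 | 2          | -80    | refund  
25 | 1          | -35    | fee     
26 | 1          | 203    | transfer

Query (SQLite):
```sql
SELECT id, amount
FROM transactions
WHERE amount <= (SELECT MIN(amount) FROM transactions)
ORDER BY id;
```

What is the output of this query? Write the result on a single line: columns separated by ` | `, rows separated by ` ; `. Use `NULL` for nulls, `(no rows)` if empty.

11 | -142

Scalar subquery: MIN(amount) over all transactions rows = -142.
Keep rows where amount <= that value.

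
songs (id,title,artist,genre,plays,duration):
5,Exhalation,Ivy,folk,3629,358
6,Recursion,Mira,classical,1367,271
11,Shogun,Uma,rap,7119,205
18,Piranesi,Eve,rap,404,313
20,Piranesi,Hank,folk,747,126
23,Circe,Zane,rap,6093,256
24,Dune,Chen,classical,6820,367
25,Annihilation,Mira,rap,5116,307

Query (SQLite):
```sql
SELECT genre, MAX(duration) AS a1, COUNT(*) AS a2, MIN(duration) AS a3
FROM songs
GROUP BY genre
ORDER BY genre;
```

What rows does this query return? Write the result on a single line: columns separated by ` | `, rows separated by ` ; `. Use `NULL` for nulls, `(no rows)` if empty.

Group songs by genre.
Per group compute: MAX(duration), COUNT(*), MIN(duration).
  classical: ids {6, 24} → MAX(duration)=367, COUNT(*)=2, MIN(duration)=271
  folk: ids {5, 20} → MAX(duration)=358, COUNT(*)=2, MIN(duration)=126
  rap: ids {11, 18, 23, 25} → MAX(duration)=313, COUNT(*)=4, MIN(duration)=205

classical | 367 | 2 | 271 ; folk | 358 | 2 | 126 ; rap | 313 | 4 | 205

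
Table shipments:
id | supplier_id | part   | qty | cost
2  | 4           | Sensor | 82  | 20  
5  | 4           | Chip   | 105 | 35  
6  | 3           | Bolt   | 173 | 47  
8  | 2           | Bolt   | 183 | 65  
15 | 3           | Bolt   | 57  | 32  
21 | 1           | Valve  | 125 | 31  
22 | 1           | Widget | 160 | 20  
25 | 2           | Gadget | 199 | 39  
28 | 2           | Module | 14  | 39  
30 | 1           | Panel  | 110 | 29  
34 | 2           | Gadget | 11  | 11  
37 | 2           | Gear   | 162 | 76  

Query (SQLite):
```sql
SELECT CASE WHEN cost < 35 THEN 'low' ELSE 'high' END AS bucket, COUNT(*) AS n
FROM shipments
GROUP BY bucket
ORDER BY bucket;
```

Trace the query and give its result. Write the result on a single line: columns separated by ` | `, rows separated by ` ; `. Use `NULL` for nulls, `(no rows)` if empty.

Bucket rows by cost < 35 → 'low' else 'high'; count each bucket.

high | 6 ; low | 6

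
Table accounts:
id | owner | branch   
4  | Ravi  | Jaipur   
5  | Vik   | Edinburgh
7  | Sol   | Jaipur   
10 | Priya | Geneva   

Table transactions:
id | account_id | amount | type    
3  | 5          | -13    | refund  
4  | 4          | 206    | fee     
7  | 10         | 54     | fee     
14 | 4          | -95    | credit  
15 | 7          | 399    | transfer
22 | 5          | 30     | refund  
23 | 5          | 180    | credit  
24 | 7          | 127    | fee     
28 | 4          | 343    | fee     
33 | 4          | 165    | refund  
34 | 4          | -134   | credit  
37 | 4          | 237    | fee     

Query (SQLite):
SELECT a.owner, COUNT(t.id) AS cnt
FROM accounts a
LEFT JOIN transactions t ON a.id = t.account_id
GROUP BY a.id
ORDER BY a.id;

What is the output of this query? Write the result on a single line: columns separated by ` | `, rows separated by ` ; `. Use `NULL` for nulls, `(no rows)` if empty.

Ravi | 6 ; Vik | 3 ; Sol | 2 ; Priya | 1

LEFT JOIN keeps every accounts row; unmatched ones get NULL for transactions columns.
Group by accounts.id and compute COUNT(t.id). COUNT(col) of an all-NULL group is 0.
  4: ids {4, 14, 28, 33, 34, 37} → COUNT(t.id)=6
  5: ids {3, 22, 23} → COUNT(t.id)=3
  7: ids {15, 24} → COUNT(t.id)=2
  10: ids {7} → COUNT(t.id)=1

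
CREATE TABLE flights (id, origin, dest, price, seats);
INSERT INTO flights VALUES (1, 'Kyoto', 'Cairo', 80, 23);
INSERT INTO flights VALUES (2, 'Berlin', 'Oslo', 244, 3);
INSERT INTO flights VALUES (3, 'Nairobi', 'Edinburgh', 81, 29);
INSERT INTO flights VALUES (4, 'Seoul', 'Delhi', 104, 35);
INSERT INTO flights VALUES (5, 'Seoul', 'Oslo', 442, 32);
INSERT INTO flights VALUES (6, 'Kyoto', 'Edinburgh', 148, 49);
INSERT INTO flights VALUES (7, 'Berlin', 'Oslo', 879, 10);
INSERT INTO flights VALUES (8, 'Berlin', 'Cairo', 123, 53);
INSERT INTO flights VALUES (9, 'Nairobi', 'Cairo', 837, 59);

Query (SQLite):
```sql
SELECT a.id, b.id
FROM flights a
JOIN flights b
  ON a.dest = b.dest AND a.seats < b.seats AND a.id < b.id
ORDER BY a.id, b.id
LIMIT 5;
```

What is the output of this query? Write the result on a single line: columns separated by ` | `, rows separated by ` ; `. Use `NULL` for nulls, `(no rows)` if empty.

Pairs (a,b) with same dest, a.seats < b.seats, a.id < b.id.
dest groups: Cairo:{1,8,9} Delhi:{4} Edinburgh:{3,6} Oslo:{2,5,7}
Ordered by (a.id, b.id); first 5.

1 | 8 ; 1 | 9 ; 2 | 5 ; 2 | 7 ; 3 | 6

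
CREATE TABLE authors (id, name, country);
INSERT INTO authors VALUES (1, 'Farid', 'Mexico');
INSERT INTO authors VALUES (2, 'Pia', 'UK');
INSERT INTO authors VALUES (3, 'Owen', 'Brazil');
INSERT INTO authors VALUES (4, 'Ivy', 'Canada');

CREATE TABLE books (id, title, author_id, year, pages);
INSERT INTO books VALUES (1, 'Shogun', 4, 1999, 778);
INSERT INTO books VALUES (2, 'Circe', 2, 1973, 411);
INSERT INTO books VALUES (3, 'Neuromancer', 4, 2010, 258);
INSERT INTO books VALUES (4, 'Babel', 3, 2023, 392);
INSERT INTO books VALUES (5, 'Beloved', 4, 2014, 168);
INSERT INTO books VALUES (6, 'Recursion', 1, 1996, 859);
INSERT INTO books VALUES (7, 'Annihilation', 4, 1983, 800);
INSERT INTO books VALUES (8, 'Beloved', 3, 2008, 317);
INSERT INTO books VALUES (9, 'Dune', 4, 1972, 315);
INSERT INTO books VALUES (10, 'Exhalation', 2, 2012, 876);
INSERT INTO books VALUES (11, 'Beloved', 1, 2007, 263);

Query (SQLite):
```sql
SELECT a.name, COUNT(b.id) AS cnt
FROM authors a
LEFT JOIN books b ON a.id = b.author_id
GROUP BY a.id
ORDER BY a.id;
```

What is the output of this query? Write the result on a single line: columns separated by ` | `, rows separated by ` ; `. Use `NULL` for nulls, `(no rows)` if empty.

LEFT JOIN keeps every authors row; unmatched ones get NULL for books columns.
Group by authors.id and compute COUNT(b.id). COUNT(col) of an all-NULL group is 0.
  1: ids {6, 11} → COUNT(b.id)=2
  2: ids {2, 10} → COUNT(b.id)=2
  3: ids {4, 8} → COUNT(b.id)=2
  4: ids {1, 3, 5, 7, 9} → COUNT(b.id)=5

Farid | 2 ; Pia | 2 ; Owen | 2 ; Ivy | 5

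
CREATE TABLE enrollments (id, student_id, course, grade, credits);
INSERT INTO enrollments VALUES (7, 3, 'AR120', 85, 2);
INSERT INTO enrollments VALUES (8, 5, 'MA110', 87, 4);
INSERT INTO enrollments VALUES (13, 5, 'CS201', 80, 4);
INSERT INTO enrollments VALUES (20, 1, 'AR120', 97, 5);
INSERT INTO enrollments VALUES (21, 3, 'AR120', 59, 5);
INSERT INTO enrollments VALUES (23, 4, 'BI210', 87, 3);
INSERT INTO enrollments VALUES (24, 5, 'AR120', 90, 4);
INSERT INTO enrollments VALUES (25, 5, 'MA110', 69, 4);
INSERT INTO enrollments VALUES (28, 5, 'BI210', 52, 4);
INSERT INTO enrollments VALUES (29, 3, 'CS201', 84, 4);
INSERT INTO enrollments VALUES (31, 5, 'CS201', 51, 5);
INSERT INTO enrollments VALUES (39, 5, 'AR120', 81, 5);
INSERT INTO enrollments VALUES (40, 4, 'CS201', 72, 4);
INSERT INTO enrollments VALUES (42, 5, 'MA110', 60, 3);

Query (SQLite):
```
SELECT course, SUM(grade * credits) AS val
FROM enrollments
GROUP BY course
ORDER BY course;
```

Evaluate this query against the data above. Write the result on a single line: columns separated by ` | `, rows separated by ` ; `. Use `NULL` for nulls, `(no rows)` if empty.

For each row compute grade * credits.
Group by course; take SUM of the expression per group.
  AR120: ids {7, 20, 21, 24, 39} → SUM(grade * credits)=1715
  BI210: ids {23, 28} → SUM(grade * credits)=469
  CS201: ids {13, 29, 31, 40} → SUM(grade * credits)=1199
  MA110: ids {8, 25, 42} → SUM(grade * credits)=804

AR120 | 1715 ; BI210 | 469 ; CS201 | 1199 ; MA110 | 804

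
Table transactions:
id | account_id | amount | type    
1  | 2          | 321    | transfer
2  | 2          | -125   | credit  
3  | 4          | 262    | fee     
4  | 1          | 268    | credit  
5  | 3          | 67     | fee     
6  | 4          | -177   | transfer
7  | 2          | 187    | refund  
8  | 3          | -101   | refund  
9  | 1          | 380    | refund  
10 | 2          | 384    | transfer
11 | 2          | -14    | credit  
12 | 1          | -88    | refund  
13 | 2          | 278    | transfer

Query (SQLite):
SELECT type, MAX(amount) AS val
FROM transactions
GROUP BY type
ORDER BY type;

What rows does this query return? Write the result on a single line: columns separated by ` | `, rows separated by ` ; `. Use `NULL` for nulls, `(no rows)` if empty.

credit | 268 ; fee | 262 ; refund | 380 ; transfer | 384

Partition transactions by type; compute MAX(amount) within each group.
  credit: ids {2, 4, 11} → MAX(amount)=268
  fee: ids {3, 5} → MAX(amount)=262
  refund: ids {7, 8, 9, 12} → MAX(amount)=380
  transfer: ids {1, 6, 10, 13} → MAX(amount)=384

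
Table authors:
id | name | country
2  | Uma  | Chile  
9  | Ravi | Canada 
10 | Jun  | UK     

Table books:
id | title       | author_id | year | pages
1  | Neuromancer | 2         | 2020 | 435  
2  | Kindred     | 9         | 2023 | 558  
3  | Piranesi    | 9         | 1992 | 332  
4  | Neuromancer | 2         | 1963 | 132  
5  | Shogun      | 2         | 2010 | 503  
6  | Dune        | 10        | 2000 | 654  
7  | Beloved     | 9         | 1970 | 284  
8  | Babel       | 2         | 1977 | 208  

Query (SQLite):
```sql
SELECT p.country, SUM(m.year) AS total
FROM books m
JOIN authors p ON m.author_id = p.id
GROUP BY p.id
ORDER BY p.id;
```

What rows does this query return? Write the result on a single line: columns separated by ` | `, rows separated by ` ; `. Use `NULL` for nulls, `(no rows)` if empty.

Join each books row to its authors via author_id.
Group joined rows by authors.id; compute SUM(m.year) per group.
  2: ids {1, 4, 5, 8} → SUM(m.year)=7970
  9: ids {2, 3, 7} → SUM(m.year)=5985
  10: ids {6} → SUM(m.year)=2000

Chile | 7970 ; Canada | 5985 ; UK | 2000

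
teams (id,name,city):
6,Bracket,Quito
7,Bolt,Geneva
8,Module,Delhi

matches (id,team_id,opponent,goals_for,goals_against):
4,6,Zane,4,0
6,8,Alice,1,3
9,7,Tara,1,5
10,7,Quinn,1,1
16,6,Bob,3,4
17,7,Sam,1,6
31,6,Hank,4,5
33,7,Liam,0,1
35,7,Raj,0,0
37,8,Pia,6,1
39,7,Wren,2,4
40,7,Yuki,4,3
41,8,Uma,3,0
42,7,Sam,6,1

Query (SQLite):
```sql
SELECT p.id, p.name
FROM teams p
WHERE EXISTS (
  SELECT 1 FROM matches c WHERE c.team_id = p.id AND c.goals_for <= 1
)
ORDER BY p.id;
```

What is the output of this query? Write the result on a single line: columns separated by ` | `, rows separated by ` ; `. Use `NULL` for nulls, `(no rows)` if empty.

7 | Bolt ; 8 | Module

For each teams row, check whether any matches with matching team_id has goals_for <= 1.
Keep rows where that is true.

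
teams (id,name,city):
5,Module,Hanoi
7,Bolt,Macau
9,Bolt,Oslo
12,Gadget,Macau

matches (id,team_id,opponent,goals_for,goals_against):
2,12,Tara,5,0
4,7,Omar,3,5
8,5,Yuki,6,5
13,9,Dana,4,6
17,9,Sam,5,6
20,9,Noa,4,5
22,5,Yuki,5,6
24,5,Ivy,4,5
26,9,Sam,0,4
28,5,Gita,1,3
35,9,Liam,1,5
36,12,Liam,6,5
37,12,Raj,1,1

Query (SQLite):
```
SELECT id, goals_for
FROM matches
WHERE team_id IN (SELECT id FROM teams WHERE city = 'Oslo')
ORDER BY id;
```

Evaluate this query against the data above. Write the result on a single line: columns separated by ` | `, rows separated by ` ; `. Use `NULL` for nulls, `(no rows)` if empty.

Inner query: teams.id where city = 'Oslo'.
Outer: keep matches rows whose team_id is in that set.
Inner query → {9}

13 | 4 ; 17 | 5 ; 20 | 4 ; 26 | 0 ; 35 | 1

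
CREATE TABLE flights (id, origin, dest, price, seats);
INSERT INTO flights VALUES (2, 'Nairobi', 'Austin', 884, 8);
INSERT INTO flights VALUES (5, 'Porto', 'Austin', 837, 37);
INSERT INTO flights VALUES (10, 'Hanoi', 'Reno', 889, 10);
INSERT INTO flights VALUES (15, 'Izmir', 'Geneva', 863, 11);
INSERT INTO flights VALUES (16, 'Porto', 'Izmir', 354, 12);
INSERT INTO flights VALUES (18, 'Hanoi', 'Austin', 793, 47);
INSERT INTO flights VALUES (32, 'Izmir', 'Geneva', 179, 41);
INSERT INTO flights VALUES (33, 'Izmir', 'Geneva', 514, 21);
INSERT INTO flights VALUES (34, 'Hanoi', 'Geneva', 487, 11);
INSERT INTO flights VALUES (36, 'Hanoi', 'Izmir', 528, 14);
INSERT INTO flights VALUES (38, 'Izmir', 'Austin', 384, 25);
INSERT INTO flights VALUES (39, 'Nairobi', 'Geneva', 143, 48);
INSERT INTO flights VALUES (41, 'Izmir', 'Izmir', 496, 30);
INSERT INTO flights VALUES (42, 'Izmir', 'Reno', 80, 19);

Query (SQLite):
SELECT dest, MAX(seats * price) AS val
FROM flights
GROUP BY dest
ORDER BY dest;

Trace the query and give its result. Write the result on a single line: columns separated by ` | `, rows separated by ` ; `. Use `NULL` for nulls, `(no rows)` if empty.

Austin | 37271 ; Geneva | 10794 ; Izmir | 14880 ; Reno | 8890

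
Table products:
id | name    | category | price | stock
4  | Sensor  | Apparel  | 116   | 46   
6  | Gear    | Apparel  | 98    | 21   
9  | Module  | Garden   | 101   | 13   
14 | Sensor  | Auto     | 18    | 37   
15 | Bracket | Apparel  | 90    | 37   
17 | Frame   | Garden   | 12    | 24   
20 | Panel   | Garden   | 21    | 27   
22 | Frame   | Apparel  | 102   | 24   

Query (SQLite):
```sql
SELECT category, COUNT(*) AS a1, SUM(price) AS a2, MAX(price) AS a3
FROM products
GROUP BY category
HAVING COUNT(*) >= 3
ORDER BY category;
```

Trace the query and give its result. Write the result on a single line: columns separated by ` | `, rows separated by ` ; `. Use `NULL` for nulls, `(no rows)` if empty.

Group products by category.
Per group compute: COUNT(*), SUM(price), MAX(price).
HAVING: drop groups with fewer than 3 rows.
  Apparel: ids {4, 6, 15, 22} → COUNT(*)=4, SUM(price)=406, MAX(price)=116
  Auto: ids {14} → COUNT(*)=1, SUM(price)=18, MAX(price)=18
  Garden: ids {9, 17, 20} → COUNT(*)=3, SUM(price)=134, MAX(price)=101

Apparel | 4 | 406 | 116 ; Garden | 3 | 134 | 101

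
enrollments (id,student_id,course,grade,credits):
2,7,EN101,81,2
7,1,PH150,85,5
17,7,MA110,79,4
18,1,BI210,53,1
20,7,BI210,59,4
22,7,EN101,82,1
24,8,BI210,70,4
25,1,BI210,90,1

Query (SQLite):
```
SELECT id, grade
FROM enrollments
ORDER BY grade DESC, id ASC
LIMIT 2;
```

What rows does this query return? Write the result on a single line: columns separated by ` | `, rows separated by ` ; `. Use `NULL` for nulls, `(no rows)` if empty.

25 | 90 ; 7 | 85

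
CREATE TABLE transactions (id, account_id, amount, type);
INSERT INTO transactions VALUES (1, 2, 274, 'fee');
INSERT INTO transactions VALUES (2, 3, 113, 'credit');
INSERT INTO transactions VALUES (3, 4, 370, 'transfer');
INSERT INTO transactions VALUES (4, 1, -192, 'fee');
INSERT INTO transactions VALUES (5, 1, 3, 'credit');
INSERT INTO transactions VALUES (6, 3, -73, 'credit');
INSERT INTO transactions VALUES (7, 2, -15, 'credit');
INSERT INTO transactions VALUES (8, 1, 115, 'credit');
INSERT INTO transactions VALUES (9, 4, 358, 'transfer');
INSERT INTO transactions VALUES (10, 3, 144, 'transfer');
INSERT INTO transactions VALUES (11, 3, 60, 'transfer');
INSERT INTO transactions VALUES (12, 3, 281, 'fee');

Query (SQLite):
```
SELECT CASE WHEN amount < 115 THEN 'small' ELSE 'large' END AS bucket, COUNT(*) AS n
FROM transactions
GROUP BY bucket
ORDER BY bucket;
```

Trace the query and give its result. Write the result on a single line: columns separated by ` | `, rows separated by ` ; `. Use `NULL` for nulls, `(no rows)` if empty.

large | 6 ; small | 6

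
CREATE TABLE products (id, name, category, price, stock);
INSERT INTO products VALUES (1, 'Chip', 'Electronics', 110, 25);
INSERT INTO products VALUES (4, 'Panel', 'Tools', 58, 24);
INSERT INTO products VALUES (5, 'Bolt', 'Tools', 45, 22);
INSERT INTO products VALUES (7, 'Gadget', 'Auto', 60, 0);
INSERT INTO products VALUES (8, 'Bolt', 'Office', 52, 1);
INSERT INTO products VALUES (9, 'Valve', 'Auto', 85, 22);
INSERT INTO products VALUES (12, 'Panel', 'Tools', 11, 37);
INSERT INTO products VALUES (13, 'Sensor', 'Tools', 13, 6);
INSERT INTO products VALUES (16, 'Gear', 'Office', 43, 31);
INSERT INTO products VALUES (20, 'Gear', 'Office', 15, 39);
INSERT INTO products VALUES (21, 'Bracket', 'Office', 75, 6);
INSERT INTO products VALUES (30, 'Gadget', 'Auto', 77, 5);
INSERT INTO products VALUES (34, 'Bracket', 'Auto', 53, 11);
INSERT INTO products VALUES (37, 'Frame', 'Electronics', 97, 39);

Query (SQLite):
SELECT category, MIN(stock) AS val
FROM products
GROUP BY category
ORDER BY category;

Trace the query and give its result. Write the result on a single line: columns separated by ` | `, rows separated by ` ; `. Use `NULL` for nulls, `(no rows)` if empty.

Auto | 0 ; Electronics | 25 ; Office | 1 ; Tools | 6

Partition products by category; compute MIN(stock) within each group.
  Auto: ids {7, 9, 30, 34} → MIN(stock)=0
  Electronics: ids {1, 37} → MIN(stock)=25
  Office: ids {8, 16, 20, 21} → MIN(stock)=1
  Tools: ids {4, 5, 12, 13} → MIN(stock)=6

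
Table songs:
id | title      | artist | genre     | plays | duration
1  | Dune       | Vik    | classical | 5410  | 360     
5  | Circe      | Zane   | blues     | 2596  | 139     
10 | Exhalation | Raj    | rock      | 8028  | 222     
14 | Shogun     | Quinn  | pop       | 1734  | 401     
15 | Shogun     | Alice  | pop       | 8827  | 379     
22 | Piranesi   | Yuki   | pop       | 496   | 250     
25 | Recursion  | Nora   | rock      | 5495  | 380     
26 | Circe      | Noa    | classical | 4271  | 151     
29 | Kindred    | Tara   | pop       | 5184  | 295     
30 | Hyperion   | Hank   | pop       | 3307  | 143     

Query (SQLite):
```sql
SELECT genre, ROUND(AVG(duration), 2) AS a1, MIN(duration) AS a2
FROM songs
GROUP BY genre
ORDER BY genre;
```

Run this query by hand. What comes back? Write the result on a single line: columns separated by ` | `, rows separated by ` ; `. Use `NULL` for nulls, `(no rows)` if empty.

Group songs by genre.
Per group compute: ROUND(AVG(duration), 2), MIN(duration).
  blues: ids {5} → ROUND(AVG(duration), 2)=139, MIN(duration)=139
  classical: ids {1, 26} → ROUND(AVG(duration), 2)=255.5, MIN(duration)=151
  pop: ids {14, 15, 22, 29, 30} → ROUND(AVG(duration), 2)=293.6, MIN(duration)=143
  rock: ids {10, 25} → ROUND(AVG(duration), 2)=301, MIN(duration)=222

blues | 139 | 139 ; classical | 255.5 | 151 ; pop | 293.6 | 143 ; rock | 301 | 222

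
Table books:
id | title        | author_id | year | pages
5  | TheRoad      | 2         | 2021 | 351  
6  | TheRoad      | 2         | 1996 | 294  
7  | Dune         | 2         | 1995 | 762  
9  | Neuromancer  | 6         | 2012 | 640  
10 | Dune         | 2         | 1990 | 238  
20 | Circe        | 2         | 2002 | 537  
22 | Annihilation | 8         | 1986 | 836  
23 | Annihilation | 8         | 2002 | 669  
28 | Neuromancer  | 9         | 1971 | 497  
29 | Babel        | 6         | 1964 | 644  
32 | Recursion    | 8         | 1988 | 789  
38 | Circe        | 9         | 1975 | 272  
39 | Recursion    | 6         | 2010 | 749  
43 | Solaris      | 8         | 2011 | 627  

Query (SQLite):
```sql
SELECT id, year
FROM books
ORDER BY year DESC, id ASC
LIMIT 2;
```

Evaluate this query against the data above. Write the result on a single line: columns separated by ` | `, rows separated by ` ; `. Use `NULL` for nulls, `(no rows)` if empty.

5 | 2021 ; 9 | 2012

Sort by year desc, tiebreak id asc: (2021, id=5), (2012, id=9), (2011, id=43), (2010, id=39), (2002, id=20) …. Take first 2.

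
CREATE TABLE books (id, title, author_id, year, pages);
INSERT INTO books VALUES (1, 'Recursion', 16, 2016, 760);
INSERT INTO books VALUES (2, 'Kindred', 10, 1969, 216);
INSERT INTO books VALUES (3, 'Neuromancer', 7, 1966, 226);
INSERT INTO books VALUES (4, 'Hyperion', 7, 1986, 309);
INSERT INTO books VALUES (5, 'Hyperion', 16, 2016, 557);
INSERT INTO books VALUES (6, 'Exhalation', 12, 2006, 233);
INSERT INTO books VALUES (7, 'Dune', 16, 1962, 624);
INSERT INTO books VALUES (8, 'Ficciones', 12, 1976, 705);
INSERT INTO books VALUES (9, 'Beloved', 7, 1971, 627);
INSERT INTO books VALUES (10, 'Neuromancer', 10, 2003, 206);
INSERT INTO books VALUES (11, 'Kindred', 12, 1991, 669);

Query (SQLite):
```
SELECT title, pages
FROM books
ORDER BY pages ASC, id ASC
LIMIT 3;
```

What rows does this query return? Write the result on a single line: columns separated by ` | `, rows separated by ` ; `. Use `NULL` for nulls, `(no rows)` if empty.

Sort by pages asc, tiebreak id asc: (206, id=10), (216, id=2), (226, id=3), (233, id=6), (309, id=4), (557, id=5) …. Take first 3.

Neuromancer | 206 ; Kindred | 216 ; Neuromancer | 226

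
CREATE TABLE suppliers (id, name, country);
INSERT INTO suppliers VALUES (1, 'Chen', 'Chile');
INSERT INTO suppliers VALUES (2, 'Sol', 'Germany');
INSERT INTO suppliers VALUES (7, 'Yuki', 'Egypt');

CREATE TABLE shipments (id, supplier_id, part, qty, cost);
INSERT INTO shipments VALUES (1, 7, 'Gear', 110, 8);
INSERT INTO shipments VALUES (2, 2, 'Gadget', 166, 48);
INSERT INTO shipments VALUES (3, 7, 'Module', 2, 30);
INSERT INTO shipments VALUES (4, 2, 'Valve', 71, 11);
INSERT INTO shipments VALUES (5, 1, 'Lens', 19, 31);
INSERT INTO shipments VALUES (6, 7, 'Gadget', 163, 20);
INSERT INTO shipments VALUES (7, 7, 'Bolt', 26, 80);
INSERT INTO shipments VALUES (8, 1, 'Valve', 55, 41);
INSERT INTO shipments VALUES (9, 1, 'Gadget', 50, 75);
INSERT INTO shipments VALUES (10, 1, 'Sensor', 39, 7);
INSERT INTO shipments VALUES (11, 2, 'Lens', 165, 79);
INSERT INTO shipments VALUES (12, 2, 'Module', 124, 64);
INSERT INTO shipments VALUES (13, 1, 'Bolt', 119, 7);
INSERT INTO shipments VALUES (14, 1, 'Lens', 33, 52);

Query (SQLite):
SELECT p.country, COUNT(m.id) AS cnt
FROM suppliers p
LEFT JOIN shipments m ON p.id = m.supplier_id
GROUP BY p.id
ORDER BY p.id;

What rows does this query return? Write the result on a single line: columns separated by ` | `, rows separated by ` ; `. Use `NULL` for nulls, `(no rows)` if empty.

LEFT JOIN keeps every suppliers row; unmatched ones get NULL for shipments columns.
Group by suppliers.id and compute COUNT(m.id). COUNT(col) of an all-NULL group is 0.
  1: ids {5, 8, 9, 10, 13, 14} → COUNT(m.id)=6
  2: ids {2, 4, 11, 12} → COUNT(m.id)=4
  7: ids {1, 3, 6, 7} → COUNT(m.id)=4

Chile | 6 ; Germany | 4 ; Egypt | 4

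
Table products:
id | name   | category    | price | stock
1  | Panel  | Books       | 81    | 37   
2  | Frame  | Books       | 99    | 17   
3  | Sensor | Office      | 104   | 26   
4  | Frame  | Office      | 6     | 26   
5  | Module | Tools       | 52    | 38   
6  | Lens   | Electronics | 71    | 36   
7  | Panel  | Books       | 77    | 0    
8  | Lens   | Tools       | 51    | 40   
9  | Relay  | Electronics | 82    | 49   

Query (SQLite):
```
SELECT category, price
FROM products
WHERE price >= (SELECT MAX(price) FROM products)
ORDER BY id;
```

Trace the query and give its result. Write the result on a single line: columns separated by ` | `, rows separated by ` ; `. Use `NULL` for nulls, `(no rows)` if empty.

Scalar subquery: MAX(price) over all products rows = 104.
Keep rows where price >= that value.

Office | 104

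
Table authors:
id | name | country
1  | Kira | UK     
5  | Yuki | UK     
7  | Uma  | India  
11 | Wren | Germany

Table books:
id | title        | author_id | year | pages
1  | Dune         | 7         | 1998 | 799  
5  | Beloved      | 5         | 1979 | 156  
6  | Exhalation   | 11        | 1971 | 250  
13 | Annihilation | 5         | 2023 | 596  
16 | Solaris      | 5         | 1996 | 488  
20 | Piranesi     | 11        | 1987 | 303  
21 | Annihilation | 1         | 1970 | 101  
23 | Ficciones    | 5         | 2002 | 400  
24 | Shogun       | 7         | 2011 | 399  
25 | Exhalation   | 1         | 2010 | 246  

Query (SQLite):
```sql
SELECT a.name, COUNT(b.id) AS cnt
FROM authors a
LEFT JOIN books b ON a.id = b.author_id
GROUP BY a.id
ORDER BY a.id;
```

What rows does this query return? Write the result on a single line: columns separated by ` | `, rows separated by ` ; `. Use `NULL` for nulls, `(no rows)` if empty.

LEFT JOIN keeps every authors row; unmatched ones get NULL for books columns.
Group by authors.id and compute COUNT(b.id). COUNT(col) of an all-NULL group is 0.
  1: ids {21, 25} → COUNT(b.id)=2
  5: ids {5, 13, 16, 23} → COUNT(b.id)=4
  7: ids {1, 24} → COUNT(b.id)=2
  11: ids {6, 20} → COUNT(b.id)=2

Kira | 2 ; Yuki | 4 ; Uma | 2 ; Wren | 2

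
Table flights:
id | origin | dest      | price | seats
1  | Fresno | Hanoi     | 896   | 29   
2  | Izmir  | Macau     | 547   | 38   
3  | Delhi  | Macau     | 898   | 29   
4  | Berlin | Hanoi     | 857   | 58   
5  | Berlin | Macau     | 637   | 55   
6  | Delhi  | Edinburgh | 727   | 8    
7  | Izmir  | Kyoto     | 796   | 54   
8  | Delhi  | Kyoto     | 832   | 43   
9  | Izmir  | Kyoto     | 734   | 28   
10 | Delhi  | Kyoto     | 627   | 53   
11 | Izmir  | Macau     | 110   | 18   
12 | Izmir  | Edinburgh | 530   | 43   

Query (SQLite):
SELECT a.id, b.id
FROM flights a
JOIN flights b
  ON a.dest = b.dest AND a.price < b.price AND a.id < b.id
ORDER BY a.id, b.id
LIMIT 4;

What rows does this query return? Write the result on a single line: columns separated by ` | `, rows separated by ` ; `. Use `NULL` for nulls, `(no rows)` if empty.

2 | 3 ; 2 | 5 ; 7 | 8

Pairs (a,b) with same dest, a.price < b.price, a.id < b.id.
dest groups: Edinburgh:{6,12} Hanoi:{1,4} Kyoto:{7,8,9,10} Macau:{2,3,5,11}
Ordered by (a.id, b.id); first 4.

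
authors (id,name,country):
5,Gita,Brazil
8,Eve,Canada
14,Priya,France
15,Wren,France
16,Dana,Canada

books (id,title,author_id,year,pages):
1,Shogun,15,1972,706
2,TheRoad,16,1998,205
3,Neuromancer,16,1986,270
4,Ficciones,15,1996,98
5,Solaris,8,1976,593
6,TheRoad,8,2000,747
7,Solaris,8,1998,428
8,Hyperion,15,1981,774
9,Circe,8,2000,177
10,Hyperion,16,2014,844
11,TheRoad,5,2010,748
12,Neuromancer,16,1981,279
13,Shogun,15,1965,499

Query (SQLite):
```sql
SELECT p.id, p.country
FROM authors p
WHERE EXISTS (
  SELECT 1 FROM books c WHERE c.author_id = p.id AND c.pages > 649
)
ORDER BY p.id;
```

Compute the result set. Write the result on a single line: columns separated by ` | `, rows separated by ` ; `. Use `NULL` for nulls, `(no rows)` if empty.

For each authors row, check whether any books with matching author_id has pages > 649.
Keep rows where that is true.

5 | Brazil ; 8 | Canada ; 15 | France ; 16 | Canada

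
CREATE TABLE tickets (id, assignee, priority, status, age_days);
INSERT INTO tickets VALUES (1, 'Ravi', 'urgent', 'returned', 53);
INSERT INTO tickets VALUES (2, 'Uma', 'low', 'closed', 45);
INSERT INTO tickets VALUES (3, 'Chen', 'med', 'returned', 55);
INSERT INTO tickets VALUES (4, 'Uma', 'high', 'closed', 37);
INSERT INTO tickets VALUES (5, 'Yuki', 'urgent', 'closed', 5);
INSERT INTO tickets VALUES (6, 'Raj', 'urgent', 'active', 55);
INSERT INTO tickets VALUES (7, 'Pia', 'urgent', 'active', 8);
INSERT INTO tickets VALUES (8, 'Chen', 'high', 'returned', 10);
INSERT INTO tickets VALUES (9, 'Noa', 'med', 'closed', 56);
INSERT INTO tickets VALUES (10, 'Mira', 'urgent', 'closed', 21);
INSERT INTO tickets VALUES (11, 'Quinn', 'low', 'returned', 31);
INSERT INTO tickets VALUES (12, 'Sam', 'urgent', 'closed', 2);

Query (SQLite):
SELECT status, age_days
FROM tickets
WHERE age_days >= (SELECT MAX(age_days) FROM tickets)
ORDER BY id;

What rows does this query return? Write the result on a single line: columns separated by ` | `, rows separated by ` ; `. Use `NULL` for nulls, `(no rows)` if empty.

Scalar subquery: MAX(age_days) over all tickets rows = 56.
Keep rows where age_days >= that value.

closed | 56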